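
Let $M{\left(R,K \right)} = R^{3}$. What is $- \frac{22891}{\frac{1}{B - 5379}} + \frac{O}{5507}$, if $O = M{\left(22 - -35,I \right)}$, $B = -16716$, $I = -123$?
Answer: $\frac{2785312169208}{5507} \approx 5.0578 \cdot 10^{8}$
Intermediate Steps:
$O = 185193$ ($O = \left(22 - -35\right)^{3} = \left(22 + 35\right)^{3} = 57^{3} = 185193$)
$- \frac{22891}{\frac{1}{B - 5379}} + \frac{O}{5507} = - \frac{22891}{\frac{1}{-16716 - 5379}} + \frac{185193}{5507} = - \frac{22891}{\frac{1}{-22095}} + 185193 \cdot \frac{1}{5507} = - \frac{22891}{- \frac{1}{22095}} + \frac{185193}{5507} = \left(-22891\right) \left(-22095\right) + \frac{185193}{5507} = 505776645 + \frac{185193}{5507} = \frac{2785312169208}{5507}$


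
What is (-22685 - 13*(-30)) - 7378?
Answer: -29673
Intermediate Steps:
(-22685 - 13*(-30)) - 7378 = (-22685 + 390) - 7378 = -22295 - 7378 = -29673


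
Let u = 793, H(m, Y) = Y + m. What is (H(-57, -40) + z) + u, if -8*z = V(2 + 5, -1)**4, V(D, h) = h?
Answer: 5567/8 ≈ 695.88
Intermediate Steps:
z = -1/8 (z = -1/8*(-1)**4 = -1/8*1 = -1/8 ≈ -0.12500)
(H(-57, -40) + z) + u = ((-40 - 57) - 1/8) + 793 = (-97 - 1/8) + 793 = -777/8 + 793 = 5567/8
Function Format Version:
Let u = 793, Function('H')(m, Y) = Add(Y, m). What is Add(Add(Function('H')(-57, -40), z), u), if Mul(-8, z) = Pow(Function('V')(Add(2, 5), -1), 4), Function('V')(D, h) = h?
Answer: Rational(5567, 8) ≈ 695.88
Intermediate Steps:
z = Rational(-1, 8) (z = Mul(Rational(-1, 8), Pow(-1, 4)) = Mul(Rational(-1, 8), 1) = Rational(-1, 8) ≈ -0.12500)
Add(Add(Function('H')(-57, -40), z), u) = Add(Add(Add(-40, -57), Rational(-1, 8)), 793) = Add(Add(-97, Rational(-1, 8)), 793) = Add(Rational(-777, 8), 793) = Rational(5567, 8)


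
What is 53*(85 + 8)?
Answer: 4929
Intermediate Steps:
53*(85 + 8) = 53*93 = 4929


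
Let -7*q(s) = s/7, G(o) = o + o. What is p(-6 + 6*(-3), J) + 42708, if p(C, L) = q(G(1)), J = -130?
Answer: 2092690/49 ≈ 42708.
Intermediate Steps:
G(o) = 2*o
q(s) = -s/49 (q(s) = -s/(7*7) = -s/49)
p(C, L) = -2/49
p(-6 + 6*(-3), J) + 42708 = -2/49 + 42708 = 2092690/49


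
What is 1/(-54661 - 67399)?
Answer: -1/122060 ≈ -8.1927e-6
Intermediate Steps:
1/(-54661 - 67399) = 1/(-122060) = -1/122060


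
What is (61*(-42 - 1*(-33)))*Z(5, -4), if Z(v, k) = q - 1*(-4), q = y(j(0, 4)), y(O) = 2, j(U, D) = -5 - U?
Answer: -3294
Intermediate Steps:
q = 2
Z(v, k) = 6 (Z(v, k) = 2 - 1*(-4) = 2 + 4 = 6)
(61*(-42 - 1*(-33)))*Z(5, -4) = (61*(-42 - 1*(-33)))*6 = (61*(-42 + 33))*6 = (61*(-9))*6 = -549*6 = -3294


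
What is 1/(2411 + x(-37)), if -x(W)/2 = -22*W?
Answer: 1/783 ≈ 0.0012771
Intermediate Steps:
x(W) = 44*W (x(W) = -(-44)*W = 44*W)
1/(2411 + x(-37)) = 1/(2411 + 44*(-37)) = 1/(2411 - 1628) = 1/783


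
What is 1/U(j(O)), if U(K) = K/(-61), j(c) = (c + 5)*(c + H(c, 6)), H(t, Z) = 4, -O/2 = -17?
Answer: -61/1482 ≈ -0.041161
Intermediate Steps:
O = 34 (O = -2*(-17) = 34)
j(c) = (4 + c)*(5 + c) (j(c) = (c + 5)*(c + 4) = (5 + c)*(4 + c) = (4 + c)*(5 + c))
U(K) = -K/61 (U(K) = K*(-1/61) = -K/61)
1/U(j(O)) = 1/(-(20 + 34² + 9*34)/61) = 1/(-(20 + 1156 + 306)/61) = 1/(-1/61*1482) = 1/(-1482/61) = -61/1482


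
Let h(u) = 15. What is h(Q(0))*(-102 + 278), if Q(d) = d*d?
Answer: 2640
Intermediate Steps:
Q(d) = d²
h(Q(0))*(-102 + 278) = 15*(-102 + 278) = 15*176 = 2640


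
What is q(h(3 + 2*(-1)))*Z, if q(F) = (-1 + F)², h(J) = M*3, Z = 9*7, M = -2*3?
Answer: 22743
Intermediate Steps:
M = -6
Z = 63
h(J) = -18 (h(J) = -6*3 = -18)
q(h(3 + 2*(-1)))*Z = (-1 - 18)²*63 = (-19)²*63 = 361*63 = 22743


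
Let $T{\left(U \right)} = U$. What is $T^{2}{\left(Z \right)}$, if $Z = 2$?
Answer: $4$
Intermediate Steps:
$T^{2}{\left(Z \right)} = 2^{2} = 4$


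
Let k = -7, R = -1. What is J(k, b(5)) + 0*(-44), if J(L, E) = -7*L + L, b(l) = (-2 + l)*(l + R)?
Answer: 42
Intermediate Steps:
b(l) = (-1 + l)*(-2 + l) (b(l) = (-2 + l)*(l - 1) = (-2 + l)*(-1 + l) = (-1 + l)*(-2 + l))
J(L, E) = -6*L
J(k, b(5)) + 0*(-44) = -6*(-7) + 0*(-44) = 42 + 0 = 42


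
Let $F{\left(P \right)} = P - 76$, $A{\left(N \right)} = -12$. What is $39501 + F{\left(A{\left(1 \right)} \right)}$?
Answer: $39413$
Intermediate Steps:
$F{\left(P \right)} = -76 + P$ ($F{\left(P \right)} = P - 76 = -76 + P$)
$39501 + F{\left(A{\left(1 \right)} \right)} = 39501 - 88 = 39413$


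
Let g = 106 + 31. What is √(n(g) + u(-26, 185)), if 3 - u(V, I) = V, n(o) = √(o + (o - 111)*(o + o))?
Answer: √(29 + √7261) ≈ 10.687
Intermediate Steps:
g = 137
n(o) = √(o + 2*o*(-111 + o)) (n(o) = √(o + (-111 + o)*(2*o)) = √(o + 2*o*(-111 + o)))
u(V, I) = 3 - V
√(n(g) + u(-26, 185)) = √(√(137*(-221 + 2*137)) + (3 - 1*(-26))) = √(√(137*(-221 + 274)) + (3 + 26)) = √(√(137*53) + 29) = √(√7261 + 29) = √(29 + √7261)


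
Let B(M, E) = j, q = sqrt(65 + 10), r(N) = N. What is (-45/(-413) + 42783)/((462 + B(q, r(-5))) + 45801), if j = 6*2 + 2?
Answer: 17669424/19112401 ≈ 0.92450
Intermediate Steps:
q = 5*sqrt(3) (q = sqrt(75) = 5*sqrt(3) ≈ 8.6602)
j = 14 (j = 12 + 2 = 14)
B(M, E) = 14
(-45/(-413) + 42783)/((462 + B(q, r(-5))) + 45801) = (-45/(-413) + 42783)/((462 + 14) + 45801) = (-1/413*(-45) + 42783)/(476 + 45801) = (45/413 + 42783)/46277 = (17669424/413)*(1/46277) = 17669424/19112401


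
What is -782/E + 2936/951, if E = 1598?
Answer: 116119/44697 ≈ 2.5979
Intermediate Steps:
-782/E + 2936/951 = -782/1598 + 2936/951 = -782*1/1598 + 2936*(1/951) = -23/47 + 2936/951 = 116119/44697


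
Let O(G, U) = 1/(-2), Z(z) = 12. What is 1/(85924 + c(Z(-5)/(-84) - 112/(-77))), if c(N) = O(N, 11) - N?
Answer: 154/13232017 ≈ 1.1638e-5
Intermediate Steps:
O(G, U) = -½
c(N) = -½ - N
1/(85924 + c(Z(-5)/(-84) - 112/(-77))) = 1/(85924 + (-½ - (12/(-84) - 112/(-77)))) = 1/(85924 + (-½ - (12*(-1/84) - 112*(-1/77)))) = 1/(85924 + (-½ - (-⅐ + 16/11))) = 1/(85924 + (-½ - 1*101/77)) = 1/(85924 + (-½ - 101/77)) = 1/(85924 - 279/154) = 1/(13232017/154) = 154/13232017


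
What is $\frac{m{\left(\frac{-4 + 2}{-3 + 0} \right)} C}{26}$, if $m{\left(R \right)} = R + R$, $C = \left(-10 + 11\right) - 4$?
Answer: $- \frac{2}{13} \approx -0.15385$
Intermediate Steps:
$C = -3$ ($C = 1 - 4 = -3$)
$m{\left(R \right)} = 2 R$
$\frac{m{\left(\frac{-4 + 2}{-3 + 0} \right)} C}{26} = \frac{2 \frac{-4 + 2}{-3 + 0} \left(-3\right)}{26} = 2 \left(- \frac{2}{-3}\right) \left(-3\right) \frac{1}{26} = 2 \left(\left(-2\right) \left(- \frac{1}{3}\right)\right) \left(-3\right) \frac{1}{26} = 2 \cdot \frac{2}{3} \left(-3\right) \frac{1}{26} = \frac{4}{3} \left(-3\right) \frac{1}{26} = \left(-4\right) \frac{1}{26} = - \frac{2}{13}$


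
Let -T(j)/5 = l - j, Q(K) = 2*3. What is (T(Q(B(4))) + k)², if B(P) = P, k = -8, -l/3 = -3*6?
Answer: 61504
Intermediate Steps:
l = 54 (l = -(-9)*6 = -3*(-18) = 54)
Q(K) = 6
T(j) = -270 + 5*j (T(j) = -5*(54 - j) = -270 + 5*j)
(T(Q(B(4))) + k)² = ((-270 + 5*6) - 8)² = ((-270 + 30) - 8)² = (-240 - 8)² = (-248)² = 61504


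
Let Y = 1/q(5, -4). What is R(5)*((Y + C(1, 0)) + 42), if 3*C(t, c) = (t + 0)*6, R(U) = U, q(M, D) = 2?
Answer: 445/2 ≈ 222.50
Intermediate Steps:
C(t, c) = 2*t (C(t, c) = ((t + 0)*6)/3 = (t*6)/3 = (6*t)/3 = 2*t)
Y = ½ (Y = 1/2 = ½ ≈ 0.50000)
R(5)*((Y + C(1, 0)) + 42) = 5*((½ + 2*1) + 42) = 5*((½ + 2) + 42) = 5*(5/2 + 42) = 5*(89/2) = 445/2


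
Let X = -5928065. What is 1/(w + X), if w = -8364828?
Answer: -1/14292893 ≈ -6.9965e-8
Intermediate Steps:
1/(w + X) = 1/(-8364828 - 5928065) = 1/(-14292893) = -1/14292893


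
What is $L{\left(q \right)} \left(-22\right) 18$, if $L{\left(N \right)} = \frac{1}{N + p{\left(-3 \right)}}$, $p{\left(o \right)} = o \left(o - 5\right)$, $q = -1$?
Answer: $- \frac{396}{23} \approx -17.217$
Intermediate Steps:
$p{\left(o \right)} = o \left(-5 + o\right)$
$L{\left(N \right)} = \frac{1}{24 + N}$ ($L{\left(N \right)} = \frac{1}{N - 3 \left(-5 - 3\right)} = \frac{1}{N - -24} = \frac{1}{N + 24} = \frac{1}{24 + N}$)
$L{\left(q \right)} \left(-22\right) 18 = \frac{1}{24 - 1} \left(-22\right) 18 = \frac{1}{23} \left(-22\right) 18 = \left(- \frac{22}{23}\right) 18 = - \frac{396}{23}$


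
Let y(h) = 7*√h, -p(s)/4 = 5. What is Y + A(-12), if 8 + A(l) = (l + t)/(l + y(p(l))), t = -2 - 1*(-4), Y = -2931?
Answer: -825829/281 + 35*I*√5/281 ≈ -2938.9 + 0.27851*I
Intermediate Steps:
p(s) = -20 (p(s) = -4*5 = -20)
t = 2 (t = -2 + 4 = 2)
A(l) = -8 + (2 + l)/(l + 14*I*√5) (A(l) = -8 + (l + 2)/(l + 7*√(-20)) = -8 + (2 + l)/(l + 7*(2*I*√5)) = -8 + (2 + l)/(l + 14*I*√5))
Y + A(-12) = -2931 + (2 - 7*(-12) - 112*I*√5)/(-12 + 14*I*√5) = -2931 + (2 + 84 - 112*I*√5)/(-12 + 14*I*√5) = -2931 + (86 - 112*I*√5)/(-12 + 14*I*√5)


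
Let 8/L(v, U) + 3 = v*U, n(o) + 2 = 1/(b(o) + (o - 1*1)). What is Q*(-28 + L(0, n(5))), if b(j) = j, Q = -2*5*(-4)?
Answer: -3680/3 ≈ -1226.7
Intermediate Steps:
Q = 40 (Q = -10*(-4) = 40)
n(o) = -2 + 1/(-1 + 2*o) (n(o) = -2 + 1/(o + (o - 1*1)) = -2 + 1/(o + (o - 1)) = -2 + 1/(o + (-1 + o)) = -2 + 1/(-1 + 2*o))
L(v, U) = 8/(-3 + U*v) (L(v, U) = 8/(-3 + v*U) = 8/(-3 + U*v))
Q*(-28 + L(0, n(5))) = 40*(-28 + 8/(-3 + ((3 - 4*5)/(-1 + 2*5))*0)) = 40*(-28 + 8/(-3 + ((3 - 20)/(-1 + 10))*0)) = 40*(-28 + 8/(-3 + (-17/9)*0)) = 40*(-28 + 8/(-3 + ((⅑)*(-17))*0)) = 40*(-28 + 8/(-3 - 17/9*0)) = 40*(-28 + 8/(-3 + 0)) = 40*(-28 + 8/(-3)) = 40*(-28 + 8*(-⅓)) = 40*(-28 - 8/3) = 40*(-92/3) = -3680/3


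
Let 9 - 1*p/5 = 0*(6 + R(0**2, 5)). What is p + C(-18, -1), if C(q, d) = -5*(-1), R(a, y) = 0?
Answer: 50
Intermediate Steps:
C(q, d) = 5 (C(q, d) = -1*(-5) = 5)
p = 45 (p = 45 - 0*(6 + 0) = 45 - 0*6 = 45 - 5*0 = 45 + 0 = 45)
p + C(-18, -1) = 45 + 5 = 50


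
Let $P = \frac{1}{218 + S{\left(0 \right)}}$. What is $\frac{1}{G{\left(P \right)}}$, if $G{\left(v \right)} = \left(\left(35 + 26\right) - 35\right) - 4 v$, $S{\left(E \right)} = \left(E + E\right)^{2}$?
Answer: $\frac{109}{2832} \approx 0.038489$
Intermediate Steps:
$S{\left(E \right)} = 4 E^{2}$ ($S{\left(E \right)} = \left(2 E\right)^{2} = 4 E^{2}$)
$P = \frac{1}{218}$ ($P = \frac{1}{218 + 4 \cdot 0^{2}} = \frac{1}{218 + 4 \cdot 0} = \frac{1}{218 + 0} = \frac{1}{218} \approx 0.0045872$)
$G{\left(v \right)} = 26 - 4 v$ ($G{\left(v \right)} = \left(61 - 35\right) - 4 v = 26 - 4 v$)
$\frac{1}{G{\left(P \right)}} = \frac{1}{26 - \frac{2}{109}} = \frac{1}{\frac{2832}{109}} = \frac{109}{2832}$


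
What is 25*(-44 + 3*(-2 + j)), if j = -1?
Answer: -1325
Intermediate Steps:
25*(-44 + 3*(-2 + j)) = 25*(-44 + 3*(-2 - 1)) = 25*(-44 + 3*(-3)) = 25*(-44 - 9) = 25*(-53) = -1325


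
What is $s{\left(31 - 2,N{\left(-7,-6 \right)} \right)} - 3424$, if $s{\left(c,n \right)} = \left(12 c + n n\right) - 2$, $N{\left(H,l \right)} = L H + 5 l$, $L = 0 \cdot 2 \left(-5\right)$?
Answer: $-2178$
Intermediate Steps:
$L = 0$ ($L = 0 \left(-5\right) = 0$)
$N{\left(H,l \right)} = 5 l$ ($N{\left(H,l \right)} = 0 H + 5 l = 0 + 5 l = 5 l$)
$s{\left(c,n \right)} = -2 + n^{2} + 12 c$ ($s{\left(c,n \right)} = \left(12 c + n^{2}\right) - 2 = \left(n^{2} + 12 c\right) - 2 = -2 + n^{2} + 12 c$)
$s{\left(31 - 2,N{\left(-7,-6 \right)} \right)} - 3424 = \left(-2 + \left(5 \left(-6\right)\right)^{2} + 12 \left(31 - 2\right)\right) - 3424 = \left(-2 + \left(-30\right)^{2} + 12 \cdot 29\right) - 3424 = \left(-2 + 900 + 348\right) - 3424 = 1246 - 3424 = -2178$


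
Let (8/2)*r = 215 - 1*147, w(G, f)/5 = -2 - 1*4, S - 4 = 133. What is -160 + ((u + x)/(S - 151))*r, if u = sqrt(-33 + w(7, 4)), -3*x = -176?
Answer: -4856/21 - 51*I*sqrt(7)/14 ≈ -231.24 - 9.6381*I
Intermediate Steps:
x = 176/3 (x = -1/3*(-176) = 176/3 ≈ 58.667)
S = 137 (S = 4 + 133 = 137)
w(G, f) = -30 (w(G, f) = 5*(-2 - 1*4) = 5*(-2 - 4) = 5*(-6) = -30)
u = 3*I*sqrt(7) (u = sqrt(-33 - 30) = sqrt(-63) = 3*I*sqrt(7) ≈ 7.9373*I)
r = 17 (r = (215 - 1*147)/4 = (215 - 147)/4 = (1/4)*68 = 17)
-160 + ((u + x)/(S - 151))*r = -160 + ((3*I*sqrt(7) + 176/3)/(137 - 151))*17 = -160 + ((176/3 + 3*I*sqrt(7))/(-14))*17 = -160 + ((176/3 + 3*I*sqrt(7))*(-1/14))*17 = -160 + (-88/21 - 3*I*sqrt(7)/14)*17 = -160 + (-1496/21 - 51*I*sqrt(7)/14) = -4856/21 - 51*I*sqrt(7)/14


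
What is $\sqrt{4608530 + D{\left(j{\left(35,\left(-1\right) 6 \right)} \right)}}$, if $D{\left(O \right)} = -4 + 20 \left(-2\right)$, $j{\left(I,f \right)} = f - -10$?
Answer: $3 \sqrt{512054} \approx 2146.7$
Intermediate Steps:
$j{\left(I,f \right)} = 10 + f$ ($j{\left(I,f \right)} = f + 10 = 10 + f$)
$D{\left(O \right)} = -44$ ($D{\left(O \right)} = -4 - 40 = -44$)
$\sqrt{4608530 + D{\left(j{\left(35,\left(-1\right) 6 \right)} \right)}} = \sqrt{4608530 - 44} = \sqrt{4608486} = 3 \sqrt{512054}$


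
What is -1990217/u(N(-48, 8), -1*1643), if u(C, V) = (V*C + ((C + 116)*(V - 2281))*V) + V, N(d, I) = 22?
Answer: -1990217/889666427 ≈ -0.0022370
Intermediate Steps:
u(C, V) = V + C*V + V*(-2281 + V)*(116 + C) (u(C, V) = (C*V + ((116 + C)*(-2281 + V))*V) + V = (C*V + ((-2281 + V)*(116 + C))*V) + V = (C*V + V*(-2281 + V)*(116 + C)) + V = V + C*V + V*(-2281 + V)*(116 + C))
-1990217/u(N(-48, 8), -1*1643) = -1990217*(-1/(1643*(-264595 - 2280*22 + 116*(-1*1643) + 22*(-1*1643)))) = -1990217*(-1/(1643*(-264595 - 50160 + 116*(-1643) + 22*(-1643)))) = -1990217*(-1/(1643*(-264595 - 50160 - 190588 - 36146))) = -1990217/((-1643*(-541489))) = -1990217/889666427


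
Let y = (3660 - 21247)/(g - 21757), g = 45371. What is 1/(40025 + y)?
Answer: 23614/945132763 ≈ 2.4985e-5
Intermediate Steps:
y = -17587/23614 (y = (3660 - 21247)/(45371 - 21757) = -17587/23614 ≈ -0.74477)
1/(40025 + y) = 1/(40025 - 17587/23614) = 1/(945132763/23614) = 23614/945132763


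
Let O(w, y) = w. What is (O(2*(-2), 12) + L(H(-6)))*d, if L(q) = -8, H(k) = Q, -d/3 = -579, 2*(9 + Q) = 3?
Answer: -20844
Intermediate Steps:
Q = -15/2 (Q = -9 + (½)*3 = -9 + 3/2 = -15/2 ≈ -7.5000)
d = 1737 (d = -3*(-579) = 1737)
H(k) = -15/2
(O(2*(-2), 12) + L(H(-6)))*d = (2*(-2) - 8)*1737 = (-4 - 8)*1737 = -12*1737 = -20844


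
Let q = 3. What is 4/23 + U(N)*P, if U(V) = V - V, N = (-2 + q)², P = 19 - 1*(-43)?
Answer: 4/23 ≈ 0.17391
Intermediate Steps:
P = 62 (P = 19 + 43 = 62)
N = 1 (N = (-2 + 3)² = 1² = 1)
U(V) = 0
4/23 + U(N)*P = 4/23 + 0*62 = 4*(1/23) + 0 = 4/23 + 0 = 4/23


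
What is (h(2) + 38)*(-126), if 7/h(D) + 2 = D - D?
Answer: -4347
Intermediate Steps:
h(D) = -7/2 (h(D) = 7/(-2 + (D - D)) = 7/(-2 + 0) = 7/(-2) = 7*(-1/2) = -7/2)
(h(2) + 38)*(-126) = (-7/2 + 38)*(-126) = (69/2)*(-126) = -4347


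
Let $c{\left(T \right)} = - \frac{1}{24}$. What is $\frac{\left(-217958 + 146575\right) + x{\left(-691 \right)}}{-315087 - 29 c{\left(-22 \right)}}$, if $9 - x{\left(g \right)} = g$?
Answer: $\frac{1696392}{7562059} \approx 0.22433$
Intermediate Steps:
$x{\left(g \right)} = 9 - g$
$c{\left(T \right)} = - \frac{1}{24}$ ($c{\left(T \right)} = \left(-1\right) \frac{1}{24} = - \frac{1}{24}$)
$\frac{\left(-217958 + 146575\right) + x{\left(-691 \right)}}{-315087 - 29 c{\left(-22 \right)}} = \frac{\left(-217958 + 146575\right) + \left(9 - -691\right)}{-315087 - - \frac{29}{24}} = \frac{-71383 + \left(9 + 691\right)}{-315087 + \frac{29}{24}} = \frac{-71383 + 700}{- \frac{7562059}{24}} = \left(-70683\right) \left(- \frac{24}{7562059}\right) = \frac{1696392}{7562059}$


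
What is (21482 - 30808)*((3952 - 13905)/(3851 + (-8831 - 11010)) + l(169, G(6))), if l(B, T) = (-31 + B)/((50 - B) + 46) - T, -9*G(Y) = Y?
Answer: 1090941491/194545 ≈ 5607.7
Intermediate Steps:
G(Y) = -Y/9
l(B, T) = -T + (-31 + B)/(96 - B) (l(B, T) = (-31 + B)/(96 - B) - T = -T + (-31 + B)/(96 - B))
(21482 - 30808)*((3952 - 13905)/(3851 + (-8831 - 11010)) + l(169, G(6))) = (21482 - 30808)*((3952 - 13905)/(3851 + (-8831 - 11010)) + (31 - 1*169 + 96*(-⅑*6) - 1*169*(-⅑*6))/(-96 + 169)) = -9326*(-9953/(3851 - 19841) + (31 - 169 + 96*(-⅔) - 1*169*(-⅔))/73) = -9326*(-9953/(-15990) + (31 - 169 - 64 + 338/3)/73) = -9326*(-9953*(-1/15990) + (1/73)*(-268/3)) = -9326*(9953/15990 - 268/219) = -9326*(-233957/389090) = 1090941491/194545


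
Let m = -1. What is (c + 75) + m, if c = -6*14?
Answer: -10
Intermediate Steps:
c = -84
(c + 75) + m = (-84 + 75) - 1 = -9 - 1 = -10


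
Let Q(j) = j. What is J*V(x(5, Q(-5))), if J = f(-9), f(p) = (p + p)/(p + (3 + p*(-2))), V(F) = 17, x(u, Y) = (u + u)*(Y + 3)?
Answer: -51/2 ≈ -25.500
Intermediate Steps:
x(u, Y) = 2*u*(3 + Y) (x(u, Y) = (2*u)*(3 + Y) = 2*u*(3 + Y))
f(p) = 2*p/(3 - p) (f(p) = (2*p)/(p + (3 - 2*p)) = (2*p)/(3 - p) = 2*p/(3 - p))
J = -3/2 (J = -2*(-9)/(-3 - 9) = -2*(-9)/(-12) = -2*(-9)*(-1/12) = -3/2 ≈ -1.5000)
J*V(x(5, Q(-5))) = -3/2*17 = -51/2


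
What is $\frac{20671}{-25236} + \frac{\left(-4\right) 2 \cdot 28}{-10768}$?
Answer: $- \frac{13558279}{16983828} \approx -0.79831$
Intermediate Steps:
$\frac{20671}{-25236} + \frac{\left(-4\right) 2 \cdot 28}{-10768} = 20671 \left(- \frac{1}{25236}\right) + \left(-8\right) 28 \left(- \frac{1}{10768}\right) = - \frac{20671}{25236} - - \frac{14}{673} = - \frac{20671}{25236} + \frac{14}{673} = - \frac{13558279}{16983828}$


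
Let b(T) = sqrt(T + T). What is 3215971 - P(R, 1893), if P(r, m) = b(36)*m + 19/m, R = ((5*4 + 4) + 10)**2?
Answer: 6087833084/1893 - 11358*sqrt(2) ≈ 3.1999e+6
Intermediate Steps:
b(T) = sqrt(2)*sqrt(T) (b(T) = sqrt(2*T) = sqrt(2)*sqrt(T))
R = 1156 (R = ((20 + 4) + 10)**2 = (24 + 10)**2 = 34**2 = 1156)
P(r, m) = 19/m + 6*m*sqrt(2) (P(r, m) = (sqrt(2)*sqrt(36))*m + 19/m = (sqrt(2)*6)*m + 19/m = (6*sqrt(2))*m + 19/m = 6*m*sqrt(2) + 19/m = 19/m + 6*m*sqrt(2))
3215971 - P(R, 1893) = 3215971 - (19/1893 + 6*1893*sqrt(2)) = 3215971 - (19*(1/1893) + 11358*sqrt(2)) = 3215971 - (19/1893 + 11358*sqrt(2)) = 3215971 + (-19/1893 - 11358*sqrt(2)) = 6087833084/1893 - 11358*sqrt(2)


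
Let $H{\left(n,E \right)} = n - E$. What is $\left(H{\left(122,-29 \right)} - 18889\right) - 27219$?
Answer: $-45957$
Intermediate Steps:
$\left(H{\left(122,-29 \right)} - 18889\right) - 27219 = \left(\left(122 - -29\right) - 18889\right) - 27219 = \left(\left(122 + 29\right) - 18889\right) - 27219 = \left(151 - 18889\right) - 27219 = -18738 - 27219 = -45957$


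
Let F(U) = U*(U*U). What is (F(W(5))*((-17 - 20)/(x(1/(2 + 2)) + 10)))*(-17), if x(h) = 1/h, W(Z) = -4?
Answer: -20128/7 ≈ -2875.4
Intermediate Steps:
x(h) = 1/h
F(U) = U³ (F(U) = U*U² = U³)
(F(W(5))*((-17 - 20)/(x(1/(2 + 2)) + 10)))*(-17) = ((-4)³*((-17 - 20)/(1/(1/(2 + 2)) + 10)))*(-17) = -(-2368)/(1/(1/4) + 10)*(-17) = -(-2368)/(1/(¼) + 10)*(-17) = -(-2368)/(4 + 10)*(-17) = -(-2368)/14*(-17) = -64*(-37/14)*(-17) = (1184/7)*(-17) = -20128/7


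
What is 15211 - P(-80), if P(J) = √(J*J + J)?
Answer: 15211 - 4*√395 ≈ 15132.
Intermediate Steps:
P(J) = √(J + J²) (P(J) = √(J² + J) = √(J + J²))
15211 - P(-80) = 15211 - √(-80*(1 - 80)) = 15211 - √(-80*(-79)) = 15211 - √6320 = 15211 - 4*√395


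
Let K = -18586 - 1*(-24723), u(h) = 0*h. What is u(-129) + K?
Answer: 6137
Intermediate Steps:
u(h) = 0
K = 6137 (K = -18586 + 24723 = 6137)
u(-129) + K = 0 + 6137 = 6137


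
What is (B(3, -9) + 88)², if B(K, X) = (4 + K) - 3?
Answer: 8464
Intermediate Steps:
B(K, X) = 1 + K
(B(3, -9) + 88)² = ((1 + 3) + 88)² = (4 + 88)² = 92² = 8464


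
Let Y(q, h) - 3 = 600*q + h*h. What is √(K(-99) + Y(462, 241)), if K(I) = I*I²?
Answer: I*√635015 ≈ 796.88*I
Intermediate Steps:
K(I) = I³
Y(q, h) = 3 + h² + 600*q (Y(q, h) = 3 + (600*q + h*h) = 3 + (600*q + h²) = 3 + (h² + 600*q) = 3 + h² + 600*q)
√(K(-99) + Y(462, 241)) = √((-99)³ + (3 + 241² + 600*462)) = √(-970299 + (3 + 58081 + 277200)) = √(-970299 + 335284) = √(-635015) = I*√635015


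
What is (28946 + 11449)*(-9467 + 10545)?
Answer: 43545810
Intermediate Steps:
(28946 + 11449)*(-9467 + 10545) = 40395*1078 = 43545810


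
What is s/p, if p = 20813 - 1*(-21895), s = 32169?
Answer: 10723/14236 ≈ 0.75323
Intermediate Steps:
p = 42708 (p = 20813 + 21895 = 42708)
s/p = 32169/42708 = 32169*(1/42708) = 10723/14236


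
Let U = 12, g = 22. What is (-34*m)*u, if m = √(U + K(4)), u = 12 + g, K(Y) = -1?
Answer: -1156*√11 ≈ -3834.0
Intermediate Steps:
u = 34 (u = 12 + 22 = 34)
m = √11 (m = √(12 - 1) = √11 ≈ 3.3166)
(-34*m)*u = -34*√11*34 = -1156*√11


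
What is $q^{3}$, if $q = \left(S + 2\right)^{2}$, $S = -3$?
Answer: $1$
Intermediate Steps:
$q = 1$ ($q = \left(-3 + 2\right)^{2} = \left(-1\right)^{2} = 1$)
$q^{3} = 1^{3} = 1$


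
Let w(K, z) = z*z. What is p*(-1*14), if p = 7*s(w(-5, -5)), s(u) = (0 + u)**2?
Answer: -61250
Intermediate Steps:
w(K, z) = z**2
s(u) = u**2
p = 4375 (p = 7*((-5)**2)**2 = 7*25**2 = 7*625 = 4375)
p*(-1*14) = 4375*(-1*14) = 4375*(-14) = -61250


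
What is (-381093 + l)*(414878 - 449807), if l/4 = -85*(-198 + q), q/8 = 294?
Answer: 38891799837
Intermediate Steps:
q = 2352 (q = 8*294 = 2352)
l = -732360 (l = 4*(-85*(-198 + 2352)) = 4*(-85*2154) = 4*(-183090) = -732360)
(-381093 + l)*(414878 - 449807) = (-381093 - 732360)*(414878 - 449807) = -1113453*(-34929) = 38891799837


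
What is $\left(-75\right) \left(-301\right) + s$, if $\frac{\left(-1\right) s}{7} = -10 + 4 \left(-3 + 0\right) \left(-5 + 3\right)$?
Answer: $22477$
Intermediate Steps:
$s = -98$ ($s = - 7 \left(-10 + 4 \left(-3 + 0\right) \left(-5 + 3\right)\right) = - 7 \left(-10 + 4 \left(\left(-3\right) \left(-2\right)\right)\right) = - 7 \left(-10 + 4 \cdot 6\right) = - 7 \left(-10 + 24\right) = \left(-7\right) 14 = -98$)
$\left(-75\right) \left(-301\right) + s = \left(-75\right) \left(-301\right) - 98 = 22575 - 98 = 22477$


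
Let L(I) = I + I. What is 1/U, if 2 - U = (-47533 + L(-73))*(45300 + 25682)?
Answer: 1/3384350780 ≈ 2.9548e-10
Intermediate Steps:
L(I) = 2*I
U = 3384350780 (U = 2 - (-47533 + 2*(-73))*(45300 + 25682) = 2 - (-47533 - 146)*70982 = 2 - (-47679)*70982 = 2 - 1*(-3384350778) = 2 + 3384350778 = 3384350780)
1/U = 1/3384350780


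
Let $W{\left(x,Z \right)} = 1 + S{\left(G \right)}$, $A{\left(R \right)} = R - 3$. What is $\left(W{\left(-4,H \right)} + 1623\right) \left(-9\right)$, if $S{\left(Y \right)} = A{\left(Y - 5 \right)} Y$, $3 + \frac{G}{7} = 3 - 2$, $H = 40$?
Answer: $-17388$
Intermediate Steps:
$A{\left(R \right)} = -3 + R$
$G = -14$ ($G = -21 + 7 \left(3 - 2\right) = -21 + 7 \cdot 1 = -21 + 7 = -14$)
$S{\left(Y \right)} = Y \left(-8 + Y\right)$ ($S{\left(Y \right)} = \left(-3 + \left(Y - 5\right)\right) Y = \left(-3 + \left(-5 + Y\right)\right) Y = \left(-8 + Y\right) Y = Y \left(-8 + Y\right)$)
$W{\left(x,Z \right)} = 309$ ($W{\left(x,Z \right)} = 1 - 14 \left(-8 - 14\right) = 1 - -308 = 1 + 308 = 309$)
$\left(W{\left(-4,H \right)} + 1623\right) \left(-9\right) = \left(309 + 1623\right) \left(-9\right) = 1932 \left(-9\right) = -17388$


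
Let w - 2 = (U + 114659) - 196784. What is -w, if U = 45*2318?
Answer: -22187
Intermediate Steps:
U = 104310
w = 22187 (w = 2 + ((104310 + 114659) - 196784) = 2 + (218969 - 196784) = 2 + 22185 = 22187)
-w = -1*22187 = -22187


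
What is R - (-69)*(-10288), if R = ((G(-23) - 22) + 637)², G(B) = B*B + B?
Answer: 546769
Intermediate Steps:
G(B) = B + B² (G(B) = B² + B = B + B²)
R = 1256641 (R = ((-23*(1 - 23) - 22) + 637)² = ((-23*(-22) - 22) + 637)² = ((506 - 22) + 637)² = (484 + 637)² = 1121² = 1256641)
R - (-69)*(-10288) = 1256641 - (-69)*(-10288) = 1256641 - 1*709872 = 1256641 - 709872 = 546769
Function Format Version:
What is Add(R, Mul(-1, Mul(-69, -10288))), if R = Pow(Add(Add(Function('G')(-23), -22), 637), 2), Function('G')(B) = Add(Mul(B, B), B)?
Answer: 546769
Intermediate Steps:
Function('G')(B) = Add(B, Pow(B, 2)) (Function('G')(B) = Add(Pow(B, 2), B) = Add(B, Pow(B, 2)))
R = 1256641 (R = Pow(Add(Add(Mul(-23, Add(1, -23)), -22), 637), 2) = Pow(Add(Add(Mul(-23, -22), -22), 637), 2) = Pow(Add(Add(506, -22), 637), 2) = Pow(Add(484, 637), 2) = Pow(1121, 2) = 1256641)
Add(R, Mul(-1, Mul(-69, -10288))) = Add(1256641, Mul(-1, Mul(-69, -10288))) = Add(1256641, Mul(-1, 709872)) = Add(1256641, -709872) = 546769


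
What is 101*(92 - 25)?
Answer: 6767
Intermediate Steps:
101*(92 - 25) = 101*67 = 6767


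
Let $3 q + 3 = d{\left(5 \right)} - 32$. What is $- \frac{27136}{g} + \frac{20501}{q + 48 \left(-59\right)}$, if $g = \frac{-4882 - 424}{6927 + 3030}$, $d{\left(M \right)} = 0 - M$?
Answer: $\frac{1153021205277}{22646008} \approx 50915.0$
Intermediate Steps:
$d{\left(M \right)} = - M$
$g = - \frac{5306}{9957} \approx -0.53289$
$q = - \frac{40}{3}$ ($q = -1 + \frac{\left(-1\right) 5 - 32}{3} = -1 + \frac{-5 - 32}{3} = -1 + \frac{1}{3} \left(-37\right) = -1 - \frac{37}{3} = - \frac{40}{3} \approx -13.333$)
$- \frac{27136}{g} + \frac{20501}{q + 48 \left(-59\right)} = - \frac{27136}{- \frac{5306}{9957}} + \frac{20501}{- \frac{40}{3} + 48 \left(-59\right)} = \left(-27136\right) \left(- \frac{9957}{5306}\right) + \frac{20501}{- \frac{40}{3} - 2832} = \frac{135096576}{2653} + \frac{20501}{- \frac{8536}{3}} = \frac{135096576}{2653} + 20501 \left(- \frac{3}{8536}\right) = \frac{135096576}{2653} - \frac{61503}{8536} = \frac{1153021205277}{22646008}$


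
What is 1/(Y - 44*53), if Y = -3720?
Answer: -1/6052 ≈ -0.00016523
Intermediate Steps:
1/(Y - 44*53) = 1/(-3720 - 44*53) = 1/(-3720 - 2332) = 1/(-6052) = -1/6052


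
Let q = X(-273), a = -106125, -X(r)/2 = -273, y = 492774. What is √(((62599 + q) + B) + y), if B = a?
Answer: √449794 ≈ 670.67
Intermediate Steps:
X(r) = 546 (X(r) = -2*(-273) = 546)
q = 546
B = -106125
√(((62599 + q) + B) + y) = √(((62599 + 546) - 106125) + 492774) = √((63145 - 106125) + 492774) = √(-42980 + 492774) = √449794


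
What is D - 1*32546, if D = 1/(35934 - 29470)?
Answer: -210377343/6464 ≈ -32546.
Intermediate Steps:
D = 1/6464 ≈ 0.00015470
D - 1*32546 = 1/6464 - 1*32546 = 1/6464 - 32546 = -210377343/6464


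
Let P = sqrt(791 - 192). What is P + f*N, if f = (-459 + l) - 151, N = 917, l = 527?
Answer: -76111 + sqrt(599) ≈ -76087.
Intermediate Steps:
P = sqrt(599) ≈ 24.474
f = -83 (f = (-459 + 527) - 151 = 68 - 151 = -83)
P + f*N = sqrt(599) - 83*917 = sqrt(599) - 76111 = -76111 + sqrt(599)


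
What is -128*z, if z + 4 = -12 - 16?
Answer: 4096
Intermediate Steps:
z = -32 (z = -4 + (-12 - 16) = -4 - 28 = -32)
-128*z = -128*(-32) = 4096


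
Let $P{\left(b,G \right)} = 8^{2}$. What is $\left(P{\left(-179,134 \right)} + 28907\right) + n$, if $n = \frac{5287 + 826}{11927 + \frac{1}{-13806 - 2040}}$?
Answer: $\frac{5475477993609}{188995241} \approx 28972.0$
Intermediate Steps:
$P{\left(b,G \right)} = 64$
$n = \frac{96866598}{188995241}$ ($n = \frac{6113}{11927 + \frac{1}{-15846}} = \frac{6113}{11927 - \frac{1}{15846}} = \frac{6113}{\frac{188995241}{15846}} = 6113 \cdot \frac{15846}{188995241} = \frac{96866598}{188995241} \approx 0.51253$)
$\left(P{\left(-179,134 \right)} + 28907\right) + n = \left(64 + 28907\right) + \frac{96866598}{188995241} = 28971 + \frac{96866598}{188995241} = \frac{5475477993609}{188995241}$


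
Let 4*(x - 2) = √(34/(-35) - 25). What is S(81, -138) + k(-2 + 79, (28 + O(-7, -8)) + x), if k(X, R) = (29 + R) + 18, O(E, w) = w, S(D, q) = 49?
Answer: 118 + 3*I*√3535/140 ≈ 118.0 + 1.2741*I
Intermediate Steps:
x = 2 + 3*I*√3535/140 (x = 2 + √(34/(-35) - 25)/4 = 2 + √(34*(-1/35) - 25)/4 = 2 + √(-34/35 - 25)/4 = 2 + √(-909/35)/4 = 2 + (3*I*√3535/35)/4 = 2 + 3*I*√3535/140 ≈ 2.0 + 1.2741*I)
k(X, R) = 47 + R
S(81, -138) + k(-2 + 79, (28 + O(-7, -8)) + x) = 49 + (47 + ((28 - 8) + (2 + 3*I*√3535/140))) = 49 + (47 + (20 + (2 + 3*I*√3535/140))) = 49 + (47 + (22 + 3*I*√3535/140)) = 49 + (69 + 3*I*√3535/140) = 118 + 3*I*√3535/140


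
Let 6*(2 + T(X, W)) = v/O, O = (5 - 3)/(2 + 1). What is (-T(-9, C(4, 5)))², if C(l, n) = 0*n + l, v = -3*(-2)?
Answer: ¼ ≈ 0.25000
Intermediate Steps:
v = 6
O = ⅔ (O = 2/3 = 2*(⅓) = ⅔ ≈ 0.66667)
C(l, n) = l (C(l, n) = 0 + l = l)
T(X, W) = -½ (T(X, W) = -2 + (6/(⅔))/6 = -2 + (6*(3/2))/6 = -2 + (⅙)*9 = -2 + 3/2 = -½)
(-T(-9, C(4, 5)))² = (-1*(-½))² = (½)² = ¼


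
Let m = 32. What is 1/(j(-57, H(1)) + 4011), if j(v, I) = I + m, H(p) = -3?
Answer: 1/4040 ≈ 0.00024752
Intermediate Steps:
j(v, I) = 32 + I (j(v, I) = I + 32 = 32 + I)
1/(j(-57, H(1)) + 4011) = 1/((32 - 3) + 4011) = 1/(29 + 4011) = 1/4040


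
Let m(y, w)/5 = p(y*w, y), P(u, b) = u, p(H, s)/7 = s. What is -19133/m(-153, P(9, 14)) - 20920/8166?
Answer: 7368913/7288155 ≈ 1.0111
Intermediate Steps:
p(H, s) = 7*s
m(y, w) = 35*y (m(y, w) = 5*(7*y) = 35*y)
-19133/m(-153, P(9, 14)) - 20920/8166 = -19133/(35*(-153)) - 20920/8166 = -19133/(-5355) - 20920*1/8166 = -19133*(-1/5355) - 10460/4083 = 19133/5355 - 10460/4083 = 7368913/7288155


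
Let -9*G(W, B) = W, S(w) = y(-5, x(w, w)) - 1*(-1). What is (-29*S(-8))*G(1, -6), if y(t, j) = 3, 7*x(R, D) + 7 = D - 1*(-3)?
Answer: 116/9 ≈ 12.889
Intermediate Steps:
x(R, D) = -4/7 + D/7 (x(R, D) = -1 + (D - 1*(-3))/7 = -1 + (D + 3)/7 = -1 + (3 + D)/7 = -1 + (3/7 + D/7) = -4/7 + D/7)
S(w) = 4 (S(w) = 3 - 1*(-1) = 3 + 1 = 4)
G(W, B) = -W/9
(-29*S(-8))*G(1, -6) = (-29*4)*(-1/9*1) = -116*(-1/9) = 116/9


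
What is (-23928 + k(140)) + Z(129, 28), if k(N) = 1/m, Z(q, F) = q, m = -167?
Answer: -3974434/167 ≈ -23799.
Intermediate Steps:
k(N) = -1/167 (k(N) = 1/(-167) = -1/167)
(-23928 + k(140)) + Z(129, 28) = (-23928 - 1/167) + 129 = -3995977/167 + 129 = -3974434/167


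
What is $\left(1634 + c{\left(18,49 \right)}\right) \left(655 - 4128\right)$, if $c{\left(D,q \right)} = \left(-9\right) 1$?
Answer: $-5643625$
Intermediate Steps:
$c{\left(D,q \right)} = -9$
$\left(1634 + c{\left(18,49 \right)}\right) \left(655 - 4128\right) = \left(1634 - 9\right) \left(655 - 4128\right) = 1625 \left(-3473\right) = -5643625$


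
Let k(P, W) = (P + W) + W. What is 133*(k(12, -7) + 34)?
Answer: 4256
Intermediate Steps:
k(P, W) = P + 2*W
133*(k(12, -7) + 34) = 133*((12 + 2*(-7)) + 34) = 133*((12 - 14) + 34) = 133*(-2 + 34) = 133*32 = 4256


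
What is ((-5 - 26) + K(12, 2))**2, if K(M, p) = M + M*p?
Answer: 25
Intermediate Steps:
((-5 - 26) + K(12, 2))**2 = ((-5 - 26) + 12*(1 + 2))**2 = (-31 + 12*3)**2 = (-31 + 36)**2 = 5**2 = 25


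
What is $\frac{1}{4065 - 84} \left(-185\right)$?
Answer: $- \frac{185}{3981} \approx -0.046471$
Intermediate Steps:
$\frac{1}{4065 - 84} \left(-185\right) = \frac{1}{3981} \left(-185\right) = - \frac{185}{3981}$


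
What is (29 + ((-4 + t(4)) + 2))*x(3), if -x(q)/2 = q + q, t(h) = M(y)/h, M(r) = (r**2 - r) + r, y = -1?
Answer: -327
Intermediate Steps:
M(r) = r**2
t(h) = 1/h (t(h) = (-1)**2/h = 1/h)
x(q) = -4*q (x(q) = -2*(q + q) = -4*q)
(29 + ((-4 + t(4)) + 2))*x(3) = (29 + ((-4 + 1/4) + 2))*(-4*3) = (29 + ((-4 + 1/4) + 2))*(-12) = (29 + (-15/4 + 2))*(-12) = (29 - 7/4)*(-12) = (109/4)*(-12) = -327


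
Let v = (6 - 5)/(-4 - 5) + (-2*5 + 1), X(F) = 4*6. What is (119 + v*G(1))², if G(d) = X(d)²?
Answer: 26306641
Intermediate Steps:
X(F) = 24
G(d) = 576 (G(d) = 24² = 576)
v = -82/9 (v = 1/(-9) + (-10 + 1) = 1*(-⅑) - 9 = -⅑ - 9 = -82/9 ≈ -9.1111)
(119 + v*G(1))² = (119 - 82/9*576)² = (119 - 5248)² = (-5129)² = 26306641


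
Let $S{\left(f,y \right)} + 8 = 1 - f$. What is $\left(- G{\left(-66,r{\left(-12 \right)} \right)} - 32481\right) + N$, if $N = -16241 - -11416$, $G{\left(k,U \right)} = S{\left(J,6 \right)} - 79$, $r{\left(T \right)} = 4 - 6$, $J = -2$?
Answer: $-37222$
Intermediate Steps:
$r{\left(T \right)} = -2$ ($r{\left(T \right)} = 4 - 6 = -2$)
$S{\left(f,y \right)} = -7 - f$ ($S{\left(f,y \right)} = -8 - \left(-1 + f\right) = -7 - f$)
$G{\left(k,U \right)} = -84$ ($G{\left(k,U \right)} = \left(-7 - -2\right) - 79 = \left(-7 + 2\right) - 79 = -5 - 79 = -84$)
$N = -4825$ ($N = -16241 + 11416 = -4825$)
$\left(- G{\left(-66,r{\left(-12 \right)} \right)} - 32481\right) + N = \left(\left(-1\right) \left(-84\right) - 32481\right) - 4825 = \left(84 - 32481\right) - 4825 = -32397 - 4825 = -37222$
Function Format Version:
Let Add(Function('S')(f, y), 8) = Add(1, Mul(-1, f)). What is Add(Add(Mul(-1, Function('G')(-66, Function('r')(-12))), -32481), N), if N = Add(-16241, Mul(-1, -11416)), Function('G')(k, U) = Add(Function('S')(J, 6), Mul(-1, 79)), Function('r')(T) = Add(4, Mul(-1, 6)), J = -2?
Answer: -37222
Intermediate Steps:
Function('r')(T) = -2 (Function('r')(T) = Add(4, -6) = -2)
Function('S')(f, y) = Add(-7, Mul(-1, f)) (Function('S')(f, y) = Add(-8, Add(1, Mul(-1, f))) = Add(-7, Mul(-1, f)))
Function('G')(k, U) = -84 (Function('G')(k, U) = Add(Add(-7, Mul(-1, -2)), Mul(-1, 79)) = Add(Add(-7, 2), -79) = Add(-5, -79) = -84)
N = -4825 (N = Add(-16241, 11416) = -4825)
Add(Add(Mul(-1, Function('G')(-66, Function('r')(-12))), -32481), N) = Add(Add(Mul(-1, -84), -32481), -4825) = Add(Add(84, -32481), -4825) = Add(-32397, -4825) = -37222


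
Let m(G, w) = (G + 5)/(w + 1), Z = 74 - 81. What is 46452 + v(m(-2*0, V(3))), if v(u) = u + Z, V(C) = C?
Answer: 185785/4 ≈ 46446.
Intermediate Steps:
Z = -7
m(G, w) = (5 + G)/(1 + w)
v(u) = -7 + u (v(u) = u - 7 = -7 + u)
46452 + v(m(-2*0, V(3))) = 46452 + (-7 + (5 - 2*0)/(1 + 3)) = 46452 + (-7 + (5 + 0)/4) = 46452 + (-7 + (1/4)*5) = 46452 + (-7 + 5/4) = 46452 - 23/4 = 185785/4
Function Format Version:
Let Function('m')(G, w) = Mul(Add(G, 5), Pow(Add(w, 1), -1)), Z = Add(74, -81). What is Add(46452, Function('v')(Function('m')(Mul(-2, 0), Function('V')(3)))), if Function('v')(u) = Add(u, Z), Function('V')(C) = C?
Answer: Rational(185785, 4) ≈ 46446.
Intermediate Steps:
Z = -7
Function('m')(G, w) = Mul(Pow(Add(1, w), -1), Add(5, G)) (Function('m')(G, w) = Mul(Add(5, G), Pow(Add(1, w), -1)) = Mul(Pow(Add(1, w), -1), Add(5, G)))
Function('v')(u) = Add(-7, u) (Function('v')(u) = Add(u, -7) = Add(-7, u))
Add(46452, Function('v')(Function('m')(Mul(-2, 0), Function('V')(3)))) = Add(46452, Add(-7, Mul(Pow(Add(1, 3), -1), Add(5, Mul(-2, 0))))) = Add(46452, Add(-7, Mul(Pow(4, -1), Add(5, 0)))) = Add(46452, Add(-7, Mul(Rational(1, 4), 5))) = Add(46452, Add(-7, Rational(5, 4))) = Add(46452, Rational(-23, 4)) = Rational(185785, 4)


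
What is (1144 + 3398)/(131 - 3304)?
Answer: -4542/3173 ≈ -1.4315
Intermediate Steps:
(1144 + 3398)/(131 - 3304) = 4542/(-3173) = 4542*(-1/3173) = -4542/3173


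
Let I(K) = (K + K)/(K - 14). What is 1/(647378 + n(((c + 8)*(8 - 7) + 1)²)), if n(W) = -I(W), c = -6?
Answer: 5/3236908 ≈ 1.5447e-6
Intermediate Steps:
I(K) = 2*K/(-14 + K) (I(K) = (2*K)/(-14 + K) = 2*K/(-14 + K))
n(W) = -2*W/(-14 + W)
1/(647378 + n(((c + 8)*(8 - 7) + 1)²)) = 1/(647378 - 2*((-6 + 8)*(8 - 7) + 1)²/(-14 + ((-6 + 8)*(8 - 7) + 1)²)) = 1/(647378 - 2*(2*1 + 1)²/(-14 + (2*1 + 1)²)) = 1/(647378 - 2*(2 + 1)²/(-14 + (2 + 1)²)) = 1/(647378 - 2*3²/(-14 + 3²)) = 1/(647378 - 2*9/(-14 + 9)) = 1/(647378 - 2*9/(-5)) = 1/(647378 - 2*9*(-⅕)) = 1/(647378 + 18/5) = 1/(3236908/5) = 5/3236908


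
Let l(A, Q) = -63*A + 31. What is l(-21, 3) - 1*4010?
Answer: -2656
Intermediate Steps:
l(A, Q) = 31 - 63*A
l(-21, 3) - 1*4010 = (31 - 63*(-21)) - 1*4010 = (31 + 1323) - 4010 = 1354 - 4010 = -2656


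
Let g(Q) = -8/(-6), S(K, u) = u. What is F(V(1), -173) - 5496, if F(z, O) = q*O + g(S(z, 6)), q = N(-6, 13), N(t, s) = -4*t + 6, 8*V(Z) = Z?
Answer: -32054/3 ≈ -10685.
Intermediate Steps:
V(Z) = Z/8
N(t, s) = 6 - 4*t
q = 30 (q = 6 - 4*(-6) = 6 + 24 = 30)
g(Q) = 4/3 (g(Q) = -8*(-⅙) = 4/3)
F(z, O) = 4/3 + 30*O (F(z, O) = 30*O + 4/3 = 4/3 + 30*O)
F(V(1), -173) - 5496 = (4/3 + 30*(-173)) - 5496 = (4/3 - 5190) - 5496 = -15566/3 - 5496 = -32054/3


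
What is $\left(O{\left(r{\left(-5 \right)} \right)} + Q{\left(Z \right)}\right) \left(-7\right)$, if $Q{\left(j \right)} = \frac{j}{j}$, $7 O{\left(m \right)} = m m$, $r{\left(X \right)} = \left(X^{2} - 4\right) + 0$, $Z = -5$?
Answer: $-448$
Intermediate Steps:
$r{\left(X \right)} = -4 + X^{2}$ ($r{\left(X \right)} = \left(X^{2} - 4\right) + 0 = \left(-4 + X^{2}\right) + 0 = -4 + X^{2}$)
$O{\left(m \right)} = \frac{m^{2}}{7}$ ($O{\left(m \right)} = \frac{m m}{7} = \frac{m^{2}}{7}$)
$Q{\left(j \right)} = 1$
$\left(O{\left(r{\left(-5 \right)} \right)} + Q{\left(Z \right)}\right) \left(-7\right) = \left(\frac{\left(-4 + \left(-5\right)^{2}\right)^{2}}{7} + 1\right) \left(-7\right) = \left(\frac{\left(-4 + 25\right)^{2}}{7} + 1\right) \left(-7\right) = \left(\frac{21^{2}}{7} + 1\right) \left(-7\right) = \left(\frac{1}{7} \cdot 441 + 1\right) \left(-7\right) = \left(63 + 1\right) \left(-7\right) = 64 \left(-7\right) = -448$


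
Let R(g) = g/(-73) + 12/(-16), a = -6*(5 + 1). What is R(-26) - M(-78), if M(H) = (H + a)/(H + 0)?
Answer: -7043/3796 ≈ -1.8554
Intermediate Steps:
a = -36 (a = -6*6 = -36)
R(g) = -¾ - g/73 (R(g) = g*(-1/73) + 12*(-1/16) = -g/73 - ¾ = -¾ - g/73)
M(H) = (-36 + H)/H (M(H) = (H - 36)/(H + 0) = (-36 + H)/H)
R(-26) - M(-78) = (-¾ - 1/73*(-26)) - (-36 - 78)/(-78) = (-¾ + 26/73) - (-1)*(-114)/78 = -115/292 - 1*19/13 = -115/292 - 19/13 = -7043/3796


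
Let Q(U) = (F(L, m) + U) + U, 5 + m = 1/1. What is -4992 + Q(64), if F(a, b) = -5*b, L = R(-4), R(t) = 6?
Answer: -4844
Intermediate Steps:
m = -4 (m = -5 + 1/1 = -5 + 1 = -4)
L = 6
Q(U) = 20 + 2*U (Q(U) = (-5*(-4) + U) + U = (20 + U) + U = 20 + 2*U)
-4992 + Q(64) = -4992 + (20 + 2*64) = -4992 + (20 + 128) = -4992 + 148 = -4844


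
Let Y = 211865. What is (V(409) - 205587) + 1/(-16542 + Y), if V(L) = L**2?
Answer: -7482042837/195323 ≈ -38306.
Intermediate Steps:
(V(409) - 205587) + 1/(-16542 + Y) = (409**2 - 205587) + 1/(-16542 + 211865) = (167281 - 205587) + 1/195323 = -38306 + 1/195323 = -7482042837/195323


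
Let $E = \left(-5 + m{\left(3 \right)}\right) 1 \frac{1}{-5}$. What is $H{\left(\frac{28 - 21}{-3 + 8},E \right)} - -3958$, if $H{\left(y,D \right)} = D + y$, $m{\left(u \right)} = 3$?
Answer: $\frac{19799}{5} \approx 3959.8$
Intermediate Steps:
$E = \frac{2}{5}$ ($E = \left(-5 + 3\right) 1 \frac{1}{-5} = - 2 \cdot 1 \left(- \frac{1}{5}\right) = \left(-2\right) \left(- \frac{1}{5}\right) = \frac{2}{5} \approx 0.4$)
$H{\left(\frac{28 - 21}{-3 + 8},E \right)} - -3958 = \left(\frac{2}{5} + \frac{28 - 21}{-3 + 8}\right) - -3958 = \left(\frac{2}{5} + \frac{7}{5}\right) + 3958 = \frac{9}{5} + 3958 = \frac{19799}{5}$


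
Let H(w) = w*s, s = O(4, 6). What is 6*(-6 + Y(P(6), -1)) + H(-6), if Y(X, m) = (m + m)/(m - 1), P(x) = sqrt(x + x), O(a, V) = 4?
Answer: -54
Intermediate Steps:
s = 4
P(x) = sqrt(2)*sqrt(x) (P(x) = sqrt(2*x) = sqrt(2)*sqrt(x))
H(w) = 4*w (H(w) = w*4 = 4*w)
Y(X, m) = 2*m/(-1 + m) (Y(X, m) = (2*m)/(-1 + m) = 2*m/(-1 + m))
6*(-6 + Y(P(6), -1)) + H(-6) = 6*(-6 + 2*(-1)/(-1 - 1)) + 4*(-6) = 6*(-6 + 2*(-1)/(-2)) - 24 = 6*(-6 + 2*(-1)*(-1/2)) - 24 = 6*(-6 + 1) - 24 = 6*(-5) - 24 = -30 - 24 = -54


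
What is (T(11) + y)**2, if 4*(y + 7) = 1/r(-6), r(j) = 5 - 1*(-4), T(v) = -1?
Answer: 82369/1296 ≈ 63.556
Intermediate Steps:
r(j) = 9 (r(j) = 5 + 4 = 9)
y = -251/36 (y = -7 + (1/4)/9 = -7 + (1/4)*(1/9) = -7 + 1/36 = -251/36 ≈ -6.9722)
(T(11) + y)**2 = (-1 - 251/36)**2 = (-287/36)**2 = 82369/1296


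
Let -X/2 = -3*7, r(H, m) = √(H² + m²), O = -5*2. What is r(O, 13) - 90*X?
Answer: -3780 + √269 ≈ -3763.6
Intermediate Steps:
O = -10
X = 42 (X = -(-6)*7 = -2*(-21) = 42)
r(O, 13) - 90*X = √((-10)² + 13²) - 90*42 = √(100 + 169) - 3780 = √269 - 3780 = -3780 + √269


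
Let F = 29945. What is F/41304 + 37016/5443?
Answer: 1691899499/224817672 ≈ 7.5257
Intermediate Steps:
F/41304 + 37016/5443 = 29945/41304 + 37016/5443 = 1691899499/224817672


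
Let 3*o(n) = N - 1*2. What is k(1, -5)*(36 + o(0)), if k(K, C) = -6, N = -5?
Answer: -202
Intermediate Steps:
o(n) = -7/3 (o(n) = (-5 - 1*2)/3 = (-5 - 2)/3 = (1/3)*(-7) = -7/3)
k(1, -5)*(36 + o(0)) = -6*(36 - 7/3) = -6*101/3 = -202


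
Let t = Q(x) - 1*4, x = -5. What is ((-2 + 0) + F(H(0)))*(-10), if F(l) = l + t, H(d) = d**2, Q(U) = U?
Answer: 110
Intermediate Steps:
t = -9 (t = -5 - 1*4 = -5 - 4 = -9)
F(l) = -9 + l (F(l) = l - 9 = -9 + l)
((-2 + 0) + F(H(0)))*(-10) = ((-2 + 0) + (-9 + 0**2))*(-10) = (-2 + (-9 + 0))*(-10) = (-2 - 9)*(-10) = -11*(-10) = 110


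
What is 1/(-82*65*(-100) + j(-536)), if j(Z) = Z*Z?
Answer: 1/820296 ≈ 1.2191e-6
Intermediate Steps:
j(Z) = Z²
1/(-82*65*(-100) + j(-536)) = 1/(-82*65*(-100) + (-536)²) = 1/(-5330*(-100) + 287296) = 1/(533000 + 287296) = 1/820296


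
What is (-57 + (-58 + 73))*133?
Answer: -5586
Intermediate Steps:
(-57 + (-58 + 73))*133 = (-57 + 15)*133 = -42*133 = -5586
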